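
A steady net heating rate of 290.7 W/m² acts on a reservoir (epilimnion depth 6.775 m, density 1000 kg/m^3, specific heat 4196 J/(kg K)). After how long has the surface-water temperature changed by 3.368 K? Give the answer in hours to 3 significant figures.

91.5 hours

Areal heat capacity C = ρ c_p D = 1000 × 4196 × 6.775 = 2.84×10^7 J m⁻² K⁻¹.
Time required: Δt = C ΔT / F = 2.84×10^7 × 3.368 / 290.7 = 3.29×10^5 s.
In hours: 3.29×10^5 s / (3600 s/hour) = 91.5 hours.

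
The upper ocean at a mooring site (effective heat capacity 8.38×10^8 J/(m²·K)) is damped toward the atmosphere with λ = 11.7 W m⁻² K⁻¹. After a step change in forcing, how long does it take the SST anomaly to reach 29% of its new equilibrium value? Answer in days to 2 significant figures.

280 days

Areal heat capacity C = 8.38×10^8 J/(m²·K) (given).
τ = C / λ = 8.38×10^8 / 11.7 = 7.16×10^7 s.
Fraction reached: 1 − e^(−t/τ) = 0.29 ⇒ t = −τ ln(1 − 0.29) = τ × 0.342.
t = 2.45×10^7 s = 284 days.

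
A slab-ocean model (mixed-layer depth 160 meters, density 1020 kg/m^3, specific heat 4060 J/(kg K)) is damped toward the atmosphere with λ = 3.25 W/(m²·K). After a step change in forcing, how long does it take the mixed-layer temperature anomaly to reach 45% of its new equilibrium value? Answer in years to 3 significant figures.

3.86 years

Areal heat capacity C = ρ c_p D = 1020 × 4060 × 160 = 6.63×10^8 J m⁻² K⁻¹.
τ = C / λ = 6.63×10^8 / 3.25 = 2.04×10^8 s.
Fraction reached: 1 − e^(−t/τ) = 0.45 ⇒ t = −τ ln(1 − 0.45) = τ × 0.598.
t = 1.22×10^8 s = 3.86 years.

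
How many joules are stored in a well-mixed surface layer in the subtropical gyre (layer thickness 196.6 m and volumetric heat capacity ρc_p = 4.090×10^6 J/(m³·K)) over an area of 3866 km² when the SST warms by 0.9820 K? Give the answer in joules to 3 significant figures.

3.05×10^18 J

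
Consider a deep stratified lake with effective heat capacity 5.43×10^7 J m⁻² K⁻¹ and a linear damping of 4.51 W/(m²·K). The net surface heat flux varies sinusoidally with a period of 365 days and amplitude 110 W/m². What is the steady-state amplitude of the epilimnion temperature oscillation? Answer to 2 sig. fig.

9.4 K

Areal heat capacity C = 5.43×10^7 J m⁻² K⁻¹ (given).
Angular frequency ω = 2π / T = 2π / 3.15×10^7 s = 1.99×10^-7 s⁻¹.
√((Cω)² + λ²) = √((10.8)² + 4.51²) = 11.7 W/(m²·K).
Amplitude A = F₀ / √((Cω)²+λ²) = 110 / 11.7 = 9.38 K.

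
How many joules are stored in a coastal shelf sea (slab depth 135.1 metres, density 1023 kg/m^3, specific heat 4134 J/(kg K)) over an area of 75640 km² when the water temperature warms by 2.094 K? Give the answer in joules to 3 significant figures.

Areal heat capacity C = ρ c_p D = 1023 × 4134 × 135.1 = 5.71×10^8 J/(m²·K).
Heat per unit area: q = C ΔT = 5.71×10^8 × 2.094 = 1.20×10^9 J/m².
Total heat: Q = q × A = 1.20×10^9 × (75640 × 10⁶ m²) = 9.05×10^19 J.

9.05×10^19 J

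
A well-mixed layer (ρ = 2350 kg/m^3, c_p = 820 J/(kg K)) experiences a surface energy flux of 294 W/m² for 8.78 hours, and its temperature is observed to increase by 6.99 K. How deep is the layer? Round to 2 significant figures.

0.69 m

Heat input Q = F Δt = 294 × 31600 s = 9.29×10^6 J/m².
Required areal heat capacity C = Q / ΔT = 1.33×10^6 J/(m²·K).
Depth D = C / (ρ c_p) = 1.33×10^6 / (2350 × 820) = 0.690 m.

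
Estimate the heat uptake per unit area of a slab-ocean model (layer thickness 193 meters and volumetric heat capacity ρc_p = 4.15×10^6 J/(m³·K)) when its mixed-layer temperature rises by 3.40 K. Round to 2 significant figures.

Areal heat capacity C = ρc_p × D = 4.15×10^6 × 193 = 8.01×10^8 J/(m²·K).
ΔQ = C ΔT = 8.01×10^8 × 3.40 = 2.72×10^9 J/m².

2.7×10^9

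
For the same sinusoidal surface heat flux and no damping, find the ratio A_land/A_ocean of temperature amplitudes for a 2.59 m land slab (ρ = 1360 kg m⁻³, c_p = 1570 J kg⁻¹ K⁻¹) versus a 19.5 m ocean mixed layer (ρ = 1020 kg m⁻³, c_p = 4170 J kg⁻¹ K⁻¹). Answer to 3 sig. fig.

C_ocean = 1020 × 4170 × 19.5 = 8.29×10^7 J/(m²·K).
C_land = 1360 × 1570 × 2.59 = 5.53×10^6 J/(m²·K).
Undamped amplitude ∝ 1/C, so A_land/A_ocean = C_ocean/C_land = 15.0.

15.0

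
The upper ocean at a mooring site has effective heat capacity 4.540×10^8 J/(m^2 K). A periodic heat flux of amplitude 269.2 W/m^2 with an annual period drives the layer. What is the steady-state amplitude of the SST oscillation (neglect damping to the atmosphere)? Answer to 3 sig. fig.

Areal heat capacity C = 4.540×10^8 J/(m^2 K) (given).
Angular frequency ω = 2π / T = 2π / 3.15×10^7 s = 1.99×10^-7 s⁻¹.
Cω = 4.54×10^8 × 1.99×10^-7 = 90.5 W/(m²·K).
Amplitude A = F₀ / (Cω) = 269.2 / 90.5 = 2.98 K.

2.98 K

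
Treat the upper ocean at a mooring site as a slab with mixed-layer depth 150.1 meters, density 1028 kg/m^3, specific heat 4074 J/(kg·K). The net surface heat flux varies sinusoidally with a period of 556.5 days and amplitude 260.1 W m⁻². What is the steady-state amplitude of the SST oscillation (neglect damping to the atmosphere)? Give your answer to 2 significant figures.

3.2 K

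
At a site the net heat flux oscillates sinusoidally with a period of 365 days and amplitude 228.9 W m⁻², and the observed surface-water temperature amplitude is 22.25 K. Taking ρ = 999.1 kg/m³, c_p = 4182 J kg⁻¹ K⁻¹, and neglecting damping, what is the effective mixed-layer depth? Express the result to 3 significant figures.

ω = 2π / 3.15×10^7 s = 1.99×10^-7 s⁻¹.
Required C = F₀ / (A ω) = 228.9 / (22.25 × 1.99×10^-7) = 5.16×10^7 J/(m²·K).
D = C / (ρ c_p) = 5.16×10^7 / (999.1 × 4182) = 12.4 m.

12.4 m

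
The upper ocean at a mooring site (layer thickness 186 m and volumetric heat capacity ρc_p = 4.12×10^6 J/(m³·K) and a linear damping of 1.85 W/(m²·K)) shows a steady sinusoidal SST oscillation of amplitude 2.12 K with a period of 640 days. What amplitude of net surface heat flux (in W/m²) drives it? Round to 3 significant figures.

Areal heat capacity C = ρc_p × D = 4.12×10^6 × 186 = 7.66×10^8 J/(m²·K).
ω = 2π / 5.53×10^7 s = 1.14×10^-7 s⁻¹.
√((Cω)² + λ²) = √((87.1)² + 1.85²) = 87.1 W/(m²·K).
F₀ = A × √((Cω)²+λ²) = 2.12 × 87.1 = 185 W/m².

185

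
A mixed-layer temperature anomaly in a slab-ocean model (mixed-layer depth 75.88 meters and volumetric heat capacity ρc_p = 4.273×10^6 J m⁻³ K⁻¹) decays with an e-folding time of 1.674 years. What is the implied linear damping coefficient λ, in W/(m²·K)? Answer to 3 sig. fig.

Areal heat capacity C = ρc_p × D = 4.273×10^6 × 75.88 = 3.24×10^8 J/(m²·K).
τ = 1.674 years = 5.28×10^7 s.
λ = C / τ = 3.24×10^8 / 5.28×10^7 = 6.14 W/(m²·K).

6.14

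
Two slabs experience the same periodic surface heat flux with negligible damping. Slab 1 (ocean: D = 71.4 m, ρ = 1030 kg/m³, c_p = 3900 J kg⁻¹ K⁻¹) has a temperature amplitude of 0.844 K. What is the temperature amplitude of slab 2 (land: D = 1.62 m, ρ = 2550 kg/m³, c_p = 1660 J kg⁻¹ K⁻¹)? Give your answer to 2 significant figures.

35 K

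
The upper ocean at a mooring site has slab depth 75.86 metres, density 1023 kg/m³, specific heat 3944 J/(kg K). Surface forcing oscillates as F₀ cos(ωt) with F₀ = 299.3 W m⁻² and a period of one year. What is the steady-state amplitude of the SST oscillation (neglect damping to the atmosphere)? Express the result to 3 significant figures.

4.91 K

Areal heat capacity C = ρ c_p D = 1023 × 3944 × 75.86 = 3.06×10^8 J/(m^2 K).
Angular frequency ω = 2π / T = 2π / 3.15×10^7 s = 1.99×10^-7 s⁻¹.
Cω = 3.06×10^8 × 1.99×10^-7 = 61.0 W/(m²·K).
Amplitude A = F₀ / (Cω) = 299.3 / 61.0 = 4.91 K.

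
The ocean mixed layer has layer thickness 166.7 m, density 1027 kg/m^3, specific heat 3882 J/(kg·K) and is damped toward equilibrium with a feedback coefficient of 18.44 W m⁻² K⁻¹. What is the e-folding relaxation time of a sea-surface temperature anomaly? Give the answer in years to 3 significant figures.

1.14 years

Areal heat capacity C = ρ c_p D = 1027 × 3882 × 166.7 = 6.65×10^8 J/(m^2 K).
Relaxation time τ = C / λ = 6.65×10^8 / 18.44 = 3.60×10^7 s.
In years: 3.60×10^7 s / (3.156×10^7 s/year) = 1.14 years.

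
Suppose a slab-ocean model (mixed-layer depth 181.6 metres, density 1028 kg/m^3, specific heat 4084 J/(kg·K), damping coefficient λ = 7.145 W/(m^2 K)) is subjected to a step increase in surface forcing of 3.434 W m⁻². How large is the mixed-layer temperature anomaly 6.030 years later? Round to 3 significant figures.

0.400 K

Areal heat capacity C = ρ c_p D = 1028 × 4084 × 181.6 = 7.62×10^8 J m⁻² K⁻¹.
τ = C / λ = 7.62×10^8 / 7.145 = 1.07×10^8 s.
Equilibrium anomaly ΔT_eq = F / λ = 3.434 / 7.145 = 0.481 K.
t = 6.030 years = 1.90×10^8 s, so t/τ = 1.78.
ΔT(t) = ΔT_eq (1 − e^(−t/τ)) = 0.481 × (1 − e^−1.78) = 0.400 K.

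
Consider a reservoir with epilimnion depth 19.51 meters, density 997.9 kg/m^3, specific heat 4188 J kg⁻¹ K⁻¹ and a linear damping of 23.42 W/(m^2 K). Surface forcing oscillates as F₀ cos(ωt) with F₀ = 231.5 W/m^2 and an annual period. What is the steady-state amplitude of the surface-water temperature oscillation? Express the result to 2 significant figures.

8.1 K

Areal heat capacity C = ρ c_p D = 997.9 × 4188 × 19.51 = 8.15×10^7 J/(m²·K).
Angular frequency ω = 2π / T = 2π / 3.15×10^7 s = 1.99×10^-7 s⁻¹.
√((Cω)² + λ²) = √((16.2)² + 23.42²) = 28.5 W/(m²·K).
Amplitude A = F₀ / √((Cω)²+λ²) = 231.5 / 28.5 = 8.12 K.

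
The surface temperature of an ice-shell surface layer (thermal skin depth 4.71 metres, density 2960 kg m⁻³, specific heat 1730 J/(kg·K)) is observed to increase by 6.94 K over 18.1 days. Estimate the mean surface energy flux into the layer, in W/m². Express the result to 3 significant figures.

107

Areal heat capacity C = ρ c_p D = 2960 × 1730 × 4.71 = 2.41×10^7 J m⁻² K⁻¹.
Required heat per unit area: Q = C ΔT = 2.41×10^7 × 6.94 = 1.67×10^8 J/m².
Flux F = Q / Δt = 1.67×10^8 / 1.56×10^6 s = 107 W/m².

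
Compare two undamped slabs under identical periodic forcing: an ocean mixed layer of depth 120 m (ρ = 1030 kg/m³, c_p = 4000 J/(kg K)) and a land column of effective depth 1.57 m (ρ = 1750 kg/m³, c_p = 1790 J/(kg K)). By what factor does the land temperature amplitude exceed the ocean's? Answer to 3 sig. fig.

101

C_ocean = 1030 × 4000 × 120 = 4.94×10^8 J/(m²·K).
C_land = 1750 × 1790 × 1.57 = 4.92×10^6 J/(m²·K).
Undamped amplitude ∝ 1/C, so A_land/A_ocean = C_ocean/C_land = 101.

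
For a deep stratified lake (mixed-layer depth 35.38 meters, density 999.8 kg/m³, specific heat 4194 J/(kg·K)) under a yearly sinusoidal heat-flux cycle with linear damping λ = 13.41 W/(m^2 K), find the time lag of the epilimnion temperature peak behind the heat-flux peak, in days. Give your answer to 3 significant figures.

Areal heat capacity C = ρ c_p D = 999.8 × 4194 × 35.38 = 1.48×10^8 J m⁻² K⁻¹.
ω = 2π / 3.15×10^7 s = 1.99×10^-7 s⁻¹.
Phase lag φ = arctan(Cω/λ) = arctan(29.6/13.41) = 1.14 rad.
Time lag = φ / ω = 1.14 / 1.99×10^-7 = 5.75×10^6 s = 66.5 days.

66.5 days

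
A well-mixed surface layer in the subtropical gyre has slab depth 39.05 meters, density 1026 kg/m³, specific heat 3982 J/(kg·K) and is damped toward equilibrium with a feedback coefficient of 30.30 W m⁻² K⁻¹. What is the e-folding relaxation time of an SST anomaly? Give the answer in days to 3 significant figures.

60.9 days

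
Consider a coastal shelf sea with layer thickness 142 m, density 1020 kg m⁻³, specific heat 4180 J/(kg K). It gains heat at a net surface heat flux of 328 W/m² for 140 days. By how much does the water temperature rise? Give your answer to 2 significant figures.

6.6 K

Areal heat capacity C = ρ c_p D = 1020 × 4180 × 142 = 6.05×10^8 J/(m^2 K).
Net heat input Q = F Δt = 328 × (140 days × 86400 s/day) = 3.97×10^9 J/m².
ΔT = Q / C = 3.97×10^9 / 6.05×10^8 = 6.55 K.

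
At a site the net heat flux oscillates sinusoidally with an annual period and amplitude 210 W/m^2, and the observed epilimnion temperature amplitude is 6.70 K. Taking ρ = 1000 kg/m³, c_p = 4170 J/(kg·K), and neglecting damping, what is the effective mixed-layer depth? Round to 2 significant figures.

38 m

ω = 2π / 3.15×10^7 s = 1.99×10^-7 s⁻¹.
Required C = F₀ / (A ω) = 210 / (6.70 × 1.99×10^-7) = 1.57×10^8 J/(m²·K).
D = C / (ρ c_p) = 1.57×10^8 / (1000 × 4170) = 37.7 m.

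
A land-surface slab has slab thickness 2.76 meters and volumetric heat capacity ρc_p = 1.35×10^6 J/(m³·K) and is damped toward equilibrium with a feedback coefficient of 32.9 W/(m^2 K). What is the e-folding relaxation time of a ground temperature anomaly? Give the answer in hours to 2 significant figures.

Areal heat capacity C = ρc_p × D = 1.35×10^6 × 2.76 = 3.73×10^6 J/(m²·K).
Relaxation time τ = C / λ = 3.73×10^6 / 32.9 = 1.13×10^5 s.
In hours: 1.13×10^5 s / (3600 s/hour) = 31.5 hours.

31 hours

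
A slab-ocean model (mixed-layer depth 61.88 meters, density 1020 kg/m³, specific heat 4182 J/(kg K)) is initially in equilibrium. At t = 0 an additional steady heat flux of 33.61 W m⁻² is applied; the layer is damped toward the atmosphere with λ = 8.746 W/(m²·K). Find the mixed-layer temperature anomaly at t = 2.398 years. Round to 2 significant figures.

Areal heat capacity C = ρ c_p D = 1020 × 4182 × 61.88 = 2.64×10^8 J m⁻² K⁻¹.
τ = C / λ = 2.64×10^8 / 8.746 = 3.02×10^7 s.
Equilibrium anomaly ΔT_eq = F / λ = 33.61 / 8.746 = 3.84 K.
t = 2.398 years = 7.57×10^7 s, so t/τ = 2.51.
ΔT(t) = ΔT_eq (1 − e^(−t/τ)) = 3.84 × (1 − e^−2.51) = 3.53 K.

3.5 K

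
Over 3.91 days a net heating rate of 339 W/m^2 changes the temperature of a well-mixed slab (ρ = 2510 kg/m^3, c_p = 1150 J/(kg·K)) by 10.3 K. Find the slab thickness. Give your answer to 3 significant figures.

3.85 m

Heat input Q = F Δt = 339 × 3.38×10^5 s = 1.15×10^8 J/m².
Required areal heat capacity C = Q / ΔT = 1.11×10^7 J/(m²·K).
Depth D = C / (ρ c_p) = 1.11×10^7 / (2510 × 1150) = 3.85 m.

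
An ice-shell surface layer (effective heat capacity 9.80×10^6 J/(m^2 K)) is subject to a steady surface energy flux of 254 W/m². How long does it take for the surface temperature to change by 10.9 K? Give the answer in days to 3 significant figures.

4.87 days

Areal heat capacity C = 9.80×10^6 J/(m^2 K) (given).
Time required: Δt = C ΔT / F = 9.80×10^6 × 10.9 / 254 = 4.21×10^5 s.
In days: 4.21×10^5 s / (86400 s/day) = 4.87 days.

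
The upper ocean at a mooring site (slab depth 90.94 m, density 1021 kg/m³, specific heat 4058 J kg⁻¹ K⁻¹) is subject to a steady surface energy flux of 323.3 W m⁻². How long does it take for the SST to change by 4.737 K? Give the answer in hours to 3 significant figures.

1530 hours

Areal heat capacity C = ρ c_p D = 1021 × 4058 × 90.94 = 3.77×10^8 J/(m^2 K).
Time required: Δt = C ΔT / F = 3.77×10^8 × 4.737 / 323.3 = 5.52×10^6 s.
In hours: 5.52×10^6 s / (3600 s/hour) = 1530 hours.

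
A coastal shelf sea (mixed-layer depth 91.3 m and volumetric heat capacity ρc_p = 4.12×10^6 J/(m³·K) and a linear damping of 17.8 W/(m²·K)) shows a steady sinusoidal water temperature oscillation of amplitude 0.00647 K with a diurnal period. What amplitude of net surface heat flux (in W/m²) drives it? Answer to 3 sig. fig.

Areal heat capacity C = ρc_p × D = 4.12×10^6 × 91.3 = 3.76×10^8 J m⁻² K⁻¹.
ω = 2π / 86400 s = 7.27×10^-5 s⁻¹.
√((Cω)² + λ²) = √((27400)² + 17.8²) = 27400 W/(m²·K).
F₀ = A × √((Cω)²+λ²) = 0.00647 × 27400 = 177 W/m².

177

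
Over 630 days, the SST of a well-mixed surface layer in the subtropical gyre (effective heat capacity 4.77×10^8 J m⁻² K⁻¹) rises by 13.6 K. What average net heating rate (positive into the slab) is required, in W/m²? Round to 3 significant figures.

119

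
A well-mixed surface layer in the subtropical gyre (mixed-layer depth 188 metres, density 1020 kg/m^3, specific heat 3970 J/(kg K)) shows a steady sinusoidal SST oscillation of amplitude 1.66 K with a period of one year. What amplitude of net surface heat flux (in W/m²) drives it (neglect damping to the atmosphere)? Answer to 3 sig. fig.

Areal heat capacity C = ρ c_p D = 1020 × 3970 × 188 = 7.61×10^8 J/(m²·K).
ω = 2π / 3.15×10^7 s = 1.99×10^-7 s⁻¹.
Cω = 7.61×10^8 × 1.99×10^-7 = 152 W/(m²·K).
F₀ = A × Cω = 1.66 × 152 = 252 W/m².

252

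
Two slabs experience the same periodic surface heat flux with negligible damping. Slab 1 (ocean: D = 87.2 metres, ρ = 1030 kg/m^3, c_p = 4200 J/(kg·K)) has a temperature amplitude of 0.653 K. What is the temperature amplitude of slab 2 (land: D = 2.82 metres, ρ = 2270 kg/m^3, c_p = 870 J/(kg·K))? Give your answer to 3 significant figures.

44.2 K

C_ocean = 3.77×10^8 J/(m²·K); C_land = 5.57×10^6 J/(m²·K).
A ∝ 1/C ⇒ A_land = A_ocean × C_ocean/C_land = 0.653 × 67.7 = 44.2 K.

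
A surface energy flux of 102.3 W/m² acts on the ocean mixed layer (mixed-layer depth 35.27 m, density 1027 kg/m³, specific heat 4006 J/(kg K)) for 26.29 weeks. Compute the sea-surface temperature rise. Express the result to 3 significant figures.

Areal heat capacity C = ρ c_p D = 1027 × 4006 × 35.27 = 1.45×10^8 J m⁻² K⁻¹.
Net heat input Q = F Δt = 102.3 × (26.29 weeks × 6.048×10^5 s/week) = 1.63×10^9 J/m².
ΔT = Q / C = 1.63×10^9 / 1.45×10^8 = 11.2 K.

11.2 K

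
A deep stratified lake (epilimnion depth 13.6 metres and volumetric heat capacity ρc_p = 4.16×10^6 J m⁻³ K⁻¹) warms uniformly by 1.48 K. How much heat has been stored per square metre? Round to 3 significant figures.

8.37×10^7

Areal heat capacity C = ρc_p × D = 4.16×10^6 × 13.6 = 5.66×10^7 J/(m^2 K).
ΔQ = C ΔT = 5.66×10^7 × 1.48 = 8.37×10^7 J/m².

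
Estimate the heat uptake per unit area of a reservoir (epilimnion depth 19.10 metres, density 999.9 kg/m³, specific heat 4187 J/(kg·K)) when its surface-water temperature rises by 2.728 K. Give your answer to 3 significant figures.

Areal heat capacity C = ρ c_p D = 999.9 × 4187 × 19.10 = 8.00×10^7 J/(m²·K).
ΔQ = C ΔT = 8.00×10^7 × 2.728 = 2.18×10^8 J/m².

2.18×10^8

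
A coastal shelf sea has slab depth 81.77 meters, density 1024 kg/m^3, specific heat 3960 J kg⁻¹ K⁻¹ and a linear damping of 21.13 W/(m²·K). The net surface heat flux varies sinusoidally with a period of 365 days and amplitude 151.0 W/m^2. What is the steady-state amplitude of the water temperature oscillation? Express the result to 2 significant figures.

Areal heat capacity C = ρ c_p D = 1024 × 3960 × 81.77 = 3.32×10^8 J/(m²·K).
Angular frequency ω = 2π / T = 2π / 3.15×10^7 s = 1.99×10^-7 s⁻¹.
√((Cω)² + λ²) = √((66.1)² + 21.13²) = 69.4 W/(m²·K).
Amplitude A = F₀ / √((Cω)²+λ²) = 151.0 / 69.4 = 2.18 K.

2.2 K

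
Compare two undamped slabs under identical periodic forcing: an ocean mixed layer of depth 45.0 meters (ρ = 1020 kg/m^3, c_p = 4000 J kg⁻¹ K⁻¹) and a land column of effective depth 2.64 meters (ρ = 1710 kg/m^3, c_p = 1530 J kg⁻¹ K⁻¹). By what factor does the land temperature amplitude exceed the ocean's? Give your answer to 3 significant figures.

C_ocean = 1020 × 4000 × 45.0 = 1.84×10^8 J/(m²·K).
C_land = 1710 × 1530 × 2.64 = 6.91×10^6 J/(m²·K).
Undamped amplitude ∝ 1/C, so A_land/A_ocean = C_ocean/C_land = 26.6.

26.6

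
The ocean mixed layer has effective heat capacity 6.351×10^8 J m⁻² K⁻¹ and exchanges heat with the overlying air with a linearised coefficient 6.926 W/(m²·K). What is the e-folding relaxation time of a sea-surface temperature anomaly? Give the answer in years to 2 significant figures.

2.9 years

Areal heat capacity C = 6.351×10^8 J m⁻² K⁻¹ (given).
Relaxation time τ = C / λ = 6.35×10^8 / 6.926 = 9.17×10^7 s.
In years: 9.17×10^7 s / (3.156×10^7 s/year) = 2.91 years.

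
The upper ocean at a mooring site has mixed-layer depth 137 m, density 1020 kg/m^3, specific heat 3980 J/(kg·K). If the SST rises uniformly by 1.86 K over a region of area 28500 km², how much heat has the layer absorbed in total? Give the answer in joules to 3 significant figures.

Areal heat capacity C = ρ c_p D = 1020 × 3980 × 137 = 5.56×10^8 J/(m²·K).
Heat per unit area: q = C ΔT = 5.56×10^8 × 1.86 = 1.03×10^9 J/m².
Total heat: Q = q × A = 1.03×10^9 × (28500 × 10⁶ m²) = 2.95×10^19 J.

2.95×10^19 J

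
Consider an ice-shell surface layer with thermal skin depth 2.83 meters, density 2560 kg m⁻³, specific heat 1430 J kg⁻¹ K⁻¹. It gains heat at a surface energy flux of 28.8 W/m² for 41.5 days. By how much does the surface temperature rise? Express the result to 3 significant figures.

9.97 K

Areal heat capacity C = ρ c_p D = 2560 × 1430 × 2.83 = 1.04×10^7 J/(m²·K).
Net heat input Q = F Δt = 28.8 × (41.5 days × 86400 s/day) = 1.03×10^8 J/m².
ΔT = Q / C = 1.03×10^8 / 1.04×10^7 = 9.97 K.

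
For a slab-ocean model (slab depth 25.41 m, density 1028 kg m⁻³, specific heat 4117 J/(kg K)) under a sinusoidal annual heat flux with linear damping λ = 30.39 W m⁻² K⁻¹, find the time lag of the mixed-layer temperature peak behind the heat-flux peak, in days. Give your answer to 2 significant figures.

36 days

Areal heat capacity C = ρ c_p D = 1028 × 4117 × 25.41 = 1.08×10^8 J m⁻² K⁻¹.
ω = 2π / 3.15×10^7 s = 1.99×10^-7 s⁻¹.
Phase lag φ = arctan(Cω/λ) = arctan(21.4/30.39) = 0.614 rad.
Time lag = φ / ω = 0.614 / 1.99×10^-7 = 3.08×10^6 s = 35.7 days.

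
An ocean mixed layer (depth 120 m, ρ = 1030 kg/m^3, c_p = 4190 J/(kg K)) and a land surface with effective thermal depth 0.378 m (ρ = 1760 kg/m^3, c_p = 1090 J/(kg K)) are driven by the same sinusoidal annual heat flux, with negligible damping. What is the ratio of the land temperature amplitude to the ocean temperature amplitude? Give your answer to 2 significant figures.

C_ocean = 1030 × 4190 × 120 = 5.18×10^8 J/(m²·K).
C_land = 1760 × 1090 × 0.378 = 7.25×10^5 J/(m²·K).
Undamped amplitude ∝ 1/C, so A_land/A_ocean = C_ocean/C_land = 714.

710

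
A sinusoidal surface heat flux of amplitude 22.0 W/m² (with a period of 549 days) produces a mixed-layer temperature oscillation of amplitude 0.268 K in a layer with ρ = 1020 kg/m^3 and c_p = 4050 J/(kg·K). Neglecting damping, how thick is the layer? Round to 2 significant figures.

150 m

ω = 2π / 4.74×10^7 s = 1.32×10^-7 s⁻¹.
Required C = F₀ / (A ω) = 22.0 / (0.268 × 1.32×10^-7) = 6.20×10^8 J/(m²·K).
D = C / (ρ c_p) = 6.20×10^8 / (1020 × 4050) = 150 m.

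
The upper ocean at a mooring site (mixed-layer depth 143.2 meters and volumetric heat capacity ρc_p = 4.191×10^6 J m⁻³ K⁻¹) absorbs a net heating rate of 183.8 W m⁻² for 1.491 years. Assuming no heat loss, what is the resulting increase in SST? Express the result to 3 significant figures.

Areal heat capacity C = ρc_p × D = 4.191×10^6 × 143.2 = 6.00×10^8 J/(m²·K).
Net heat input Q = F Δt = 183.8 × (1.491 years × 3.156×10^7 s/year) = 8.65×10^9 J/m².
ΔT = Q / C = 8.65×10^9 / 6.00×10^8 = 14.4 K.

14.4 K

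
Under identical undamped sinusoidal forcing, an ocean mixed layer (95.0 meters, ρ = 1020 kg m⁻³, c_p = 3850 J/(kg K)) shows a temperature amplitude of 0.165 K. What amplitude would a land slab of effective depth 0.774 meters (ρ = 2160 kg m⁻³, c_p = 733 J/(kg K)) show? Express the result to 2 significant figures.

50 K

C_ocean = 3.73×10^8 J/(m²·K); C_land = 1.23×10^6 J/(m²·K).
A ∝ 1/C ⇒ A_land = A_ocean × C_ocean/C_land = 0.165 × 304 = 50.2 K.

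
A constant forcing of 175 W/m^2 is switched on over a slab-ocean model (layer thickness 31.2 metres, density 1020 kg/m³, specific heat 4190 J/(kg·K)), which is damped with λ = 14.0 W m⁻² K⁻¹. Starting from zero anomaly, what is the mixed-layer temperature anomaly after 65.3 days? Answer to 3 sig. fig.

Areal heat capacity C = ρ c_p D = 1020 × 4190 × 31.2 = 1.33×10^8 J m⁻² K⁻¹.
τ = C / λ = 1.33×10^8 / 14.0 = 9.52×10^6 s.
Equilibrium anomaly ΔT_eq = F / λ = 175 / 14.0 = 12.5 K.
t = 65.3 days = 5.64×10^6 s, so t/τ = 0.592.
ΔT(t) = ΔT_eq (1 − e^(−t/τ)) = 12.5 × (1 − e^−0.592) = 5.59 K.

5.59 K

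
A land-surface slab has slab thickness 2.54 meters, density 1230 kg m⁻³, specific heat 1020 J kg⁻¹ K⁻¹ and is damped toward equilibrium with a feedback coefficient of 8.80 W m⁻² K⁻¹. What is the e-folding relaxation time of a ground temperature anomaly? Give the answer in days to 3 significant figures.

4.19 days

Areal heat capacity C = ρ c_p D = 1230 × 1020 × 2.54 = 3.19×10^6 J m⁻² K⁻¹.
Relaxation time τ = C / λ = 3.19×10^6 / 8.80 = 3.62×10^5 s.
In days: 3.62×10^5 s / (86400 s/day) = 4.19 days.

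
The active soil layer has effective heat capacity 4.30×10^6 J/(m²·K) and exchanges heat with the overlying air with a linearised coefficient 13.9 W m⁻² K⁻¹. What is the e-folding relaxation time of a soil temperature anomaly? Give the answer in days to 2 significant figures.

Areal heat capacity C = 4.30×10^6 J/(m²·K) (given).
Relaxation time τ = C / λ = 4.30×10^6 / 13.9 = 3.09×10^5 s.
In days: 3.09×10^5 s / (86400 s/day) = 3.58 days.

3.6 days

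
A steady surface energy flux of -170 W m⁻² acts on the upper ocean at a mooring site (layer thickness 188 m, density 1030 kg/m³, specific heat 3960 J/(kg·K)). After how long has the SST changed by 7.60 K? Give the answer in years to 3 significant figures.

Areal heat capacity C = ρ c_p D = 1030 × 3960 × 188 = 7.67×10^8 J/(m²·K).
Time required: Δt = C ΔT / F = 7.67×10^8 × -7.60 / -170 = 3.43×10^7 s.
In years: 3.43×10^7 s / (3.156×10^7 s/year) = 1.09 years.

1.09 years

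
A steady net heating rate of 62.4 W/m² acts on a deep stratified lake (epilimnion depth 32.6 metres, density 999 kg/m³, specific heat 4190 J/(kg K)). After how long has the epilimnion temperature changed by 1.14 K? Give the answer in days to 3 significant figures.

28.9 days

Areal heat capacity C = ρ c_p D = 999 × 4190 × 32.6 = 1.36×10^8 J/(m^2 K).
Time required: Δt = C ΔT / F = 1.36×10^8 × 1.14 / 62.4 = 2.49×10^6 s.
In days: 2.49×10^6 s / (86400 s/day) = 28.9 days.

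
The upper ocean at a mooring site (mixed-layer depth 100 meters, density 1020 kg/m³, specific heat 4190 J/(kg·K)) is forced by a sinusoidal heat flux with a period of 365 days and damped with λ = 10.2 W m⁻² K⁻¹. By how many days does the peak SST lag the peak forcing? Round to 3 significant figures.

84.3 days

Areal heat capacity C = ρ c_p D = 1020 × 4190 × 100 = 4.27×10^8 J/(m²·K).
ω = 2π / 3.15×10^7 s = 1.99×10^-7 s⁻¹.
Phase lag φ = arctan(Cω/λ) = arctan(85.2/10.2) = 1.45 rad.
Time lag = φ / ω = 1.45 / 1.99×10^-7 = 7.29×10^6 s = 84.3 days.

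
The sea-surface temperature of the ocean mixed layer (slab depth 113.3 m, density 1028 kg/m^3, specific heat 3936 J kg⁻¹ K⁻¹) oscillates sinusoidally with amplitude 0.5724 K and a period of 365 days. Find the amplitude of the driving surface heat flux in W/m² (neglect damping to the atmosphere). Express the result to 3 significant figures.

Areal heat capacity C = ρ c_p D = 1028 × 3936 × 113.3 = 4.58×10^8 J m⁻² K⁻¹.
ω = 2π / 3.15×10^7 s = 1.99×10^-7 s⁻¹.
Cω = 4.58×10^8 × 1.99×10^-7 = 91.3 W/(m²·K).
F₀ = A × Cω = 0.5724 × 91.3 = 52.3 W/m².

52.3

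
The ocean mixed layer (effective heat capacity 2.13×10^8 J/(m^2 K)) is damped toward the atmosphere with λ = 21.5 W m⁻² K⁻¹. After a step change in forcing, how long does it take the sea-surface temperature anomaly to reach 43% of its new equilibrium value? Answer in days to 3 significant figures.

Areal heat capacity C = 2.13×10^8 J/(m^2 K) (given).
τ = C / λ = 2.13×10^8 / 21.5 = 9.91×10^6 s.
Fraction reached: 1 − e^(−t/τ) = 0.43 ⇒ t = −τ ln(1 − 0.43) = τ × 0.562.
t = 5.57×10^6 s = 64.5 days.

64.5 days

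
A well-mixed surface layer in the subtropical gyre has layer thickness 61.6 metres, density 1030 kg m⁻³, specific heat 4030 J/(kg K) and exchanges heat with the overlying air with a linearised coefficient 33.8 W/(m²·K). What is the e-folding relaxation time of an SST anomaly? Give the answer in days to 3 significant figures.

87.6 days

Areal heat capacity C = ρ c_p D = 1030 × 4030 × 61.6 = 2.56×10^8 J m⁻² K⁻¹.
Relaxation time τ = C / λ = 2.56×10^8 / 33.8 = 7.56×10^6 s.
In days: 7.56×10^6 s / (86400 s/day) = 87.6 days.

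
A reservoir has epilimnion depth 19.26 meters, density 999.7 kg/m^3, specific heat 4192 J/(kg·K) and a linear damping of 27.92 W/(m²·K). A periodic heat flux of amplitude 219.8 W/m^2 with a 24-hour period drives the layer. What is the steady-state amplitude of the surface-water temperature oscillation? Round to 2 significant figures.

0.037 K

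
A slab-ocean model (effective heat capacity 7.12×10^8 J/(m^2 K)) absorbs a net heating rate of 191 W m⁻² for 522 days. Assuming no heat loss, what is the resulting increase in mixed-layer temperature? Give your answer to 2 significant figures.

12 K

Areal heat capacity C = 7.12×10^8 J/(m^2 K) (given).
Net heat input Q = F Δt = 191 × (522 days × 86400 s/day) = 8.61×10^9 J/m².
ΔT = Q / C = 8.61×10^9 / 7.12×10^8 = 12.1 K.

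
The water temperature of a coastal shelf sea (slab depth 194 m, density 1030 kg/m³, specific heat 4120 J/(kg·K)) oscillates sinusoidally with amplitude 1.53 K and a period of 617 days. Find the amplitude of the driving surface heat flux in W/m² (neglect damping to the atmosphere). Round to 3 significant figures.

148

Areal heat capacity C = ρ c_p D = 1030 × 4120 × 194 = 8.23×10^8 J/(m²·K).
ω = 2π / 5.33×10^7 s = 1.18×10^-7 s⁻¹.
Cω = 8.23×10^8 × 1.18×10^-7 = 97.0 W/(m²·K).
F₀ = A × Cω = 1.53 × 97.0 = 148 W/m².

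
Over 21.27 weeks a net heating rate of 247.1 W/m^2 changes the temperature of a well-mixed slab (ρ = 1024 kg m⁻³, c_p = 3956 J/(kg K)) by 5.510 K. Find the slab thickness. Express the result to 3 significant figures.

142 m

Heat input Q = F Δt = 247.1 × 1.29×10^7 s = 3.18×10^9 J/m².
Required areal heat capacity C = Q / ΔT = 5.77×10^8 J/(m²·K).
Depth D = C / (ρ c_p) = 5.77×10^8 / (1024 × 3956) = 142 m.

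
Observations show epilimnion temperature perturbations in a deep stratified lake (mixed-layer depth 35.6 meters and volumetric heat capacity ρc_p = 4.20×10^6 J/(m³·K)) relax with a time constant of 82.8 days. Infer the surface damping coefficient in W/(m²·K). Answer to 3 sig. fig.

20.9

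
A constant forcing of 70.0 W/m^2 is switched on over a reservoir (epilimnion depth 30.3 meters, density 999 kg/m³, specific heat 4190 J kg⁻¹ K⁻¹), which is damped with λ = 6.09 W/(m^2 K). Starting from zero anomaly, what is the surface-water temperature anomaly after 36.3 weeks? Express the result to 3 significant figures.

7.49 K

Areal heat capacity C = ρ c_p D = 999 × 4190 × 30.3 = 1.27×10^8 J m⁻² K⁻¹.
τ = C / λ = 1.27×10^8 / 6.09 = 2.08×10^7 s.
Equilibrium anomaly ΔT_eq = F / λ = 70.0 / 6.09 = 11.5 K.
t = 36.3 weeks = 2.20×10^7 s, so t/τ = 1.05.
ΔT(t) = ΔT_eq (1 − e^(−t/τ)) = 11.5 × (1 − e^−1.05) = 7.49 K.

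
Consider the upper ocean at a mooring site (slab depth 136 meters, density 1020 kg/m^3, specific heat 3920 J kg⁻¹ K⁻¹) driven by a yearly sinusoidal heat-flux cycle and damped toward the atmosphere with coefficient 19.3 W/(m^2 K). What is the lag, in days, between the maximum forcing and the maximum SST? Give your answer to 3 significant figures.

Areal heat capacity C = ρ c_p D = 1020 × 3920 × 136 = 5.44×10^8 J m⁻² K⁻¹.
ω = 2π / 3.15×10^7 s = 1.99×10^-7 s⁻¹.
Phase lag φ = arctan(Cω/λ) = arctan(108/19.3) = 1.39 rad.
Time lag = φ / ω = 1.39 / 1.99×10^-7 = 7.00×10^6 s = 81.0 days.

81.0 days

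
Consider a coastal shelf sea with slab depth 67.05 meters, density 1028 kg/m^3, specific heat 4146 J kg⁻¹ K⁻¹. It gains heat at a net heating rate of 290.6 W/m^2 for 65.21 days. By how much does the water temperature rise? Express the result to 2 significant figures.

5.7 K

Areal heat capacity C = ρ c_p D = 1028 × 4146 × 67.05 = 2.86×10^8 J/(m²·K).
Net heat input Q = F Δt = 290.6 × (65.21 days × 86400 s/day) = 1.64×10^9 J/m².
ΔT = Q / C = 1.64×10^9 / 2.86×10^8 = 5.73 K.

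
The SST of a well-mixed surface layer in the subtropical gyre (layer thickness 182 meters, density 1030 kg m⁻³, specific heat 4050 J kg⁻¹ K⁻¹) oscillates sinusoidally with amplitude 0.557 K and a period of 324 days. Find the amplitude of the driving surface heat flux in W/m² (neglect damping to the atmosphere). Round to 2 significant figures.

Areal heat capacity C = ρ c_p D = 1030 × 4050 × 182 = 7.59×10^8 J m⁻² K⁻¹.
ω = 2π / 2.80×10^7 s = 2.24×10^-7 s⁻¹.
Cω = 7.59×10^8 × 2.24×10^-7 = 170 W/(m²·K).
F₀ = A × Cω = 0.557 × 170 = 94.9 W/m².

95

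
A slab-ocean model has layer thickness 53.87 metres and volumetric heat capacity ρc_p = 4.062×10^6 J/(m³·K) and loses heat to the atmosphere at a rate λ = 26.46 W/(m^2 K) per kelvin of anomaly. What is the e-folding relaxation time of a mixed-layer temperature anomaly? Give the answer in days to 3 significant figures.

95.7 days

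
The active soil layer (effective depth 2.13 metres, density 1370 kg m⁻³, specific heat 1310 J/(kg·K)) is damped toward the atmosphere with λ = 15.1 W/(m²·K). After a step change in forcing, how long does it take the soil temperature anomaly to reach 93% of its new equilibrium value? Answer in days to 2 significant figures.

Areal heat capacity C = ρ c_p D = 1370 × 1310 × 2.13 = 3.82×10^6 J m⁻² K⁻¹.
τ = C / λ = 3.82×10^6 / 15.1 = 2.53×10^5 s.
Fraction reached: 1 − e^(−t/τ) = 0.93 ⇒ t = −τ ln(1 − 0.93) = τ × 2.66.
t = 6.73×10^5 s = 7.79 days.

7.8 days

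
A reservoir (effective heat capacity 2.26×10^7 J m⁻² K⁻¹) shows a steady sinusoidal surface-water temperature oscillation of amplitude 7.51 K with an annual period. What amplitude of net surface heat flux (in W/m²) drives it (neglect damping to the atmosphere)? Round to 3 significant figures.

Areal heat capacity C = 2.26×10^7 J m⁻² K⁻¹ (given).
ω = 2π / 3.15×10^7 s = 1.99×10^-7 s⁻¹.
Cω = 2.26×10^7 × 1.99×10^-7 = 4.50 W/(m²·K).
F₀ = A × Cω = 7.51 × 4.50 = 33.8 W/m².

33.8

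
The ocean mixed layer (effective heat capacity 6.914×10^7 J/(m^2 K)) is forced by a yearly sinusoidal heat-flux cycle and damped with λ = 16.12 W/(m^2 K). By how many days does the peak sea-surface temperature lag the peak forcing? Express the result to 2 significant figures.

Areal heat capacity C = 6.914×10^7 J/(m^2 K) (given).
ω = 2π / 3.15×10^7 s = 1.99×10^-7 s⁻¹.
Phase lag φ = arctan(Cω/λ) = arctan(13.8/16.12) = 0.707 rad.
Time lag = φ / ω = 0.707 / 1.99×10^-7 = 3.55×10^6 s = 41.1 days.

41 days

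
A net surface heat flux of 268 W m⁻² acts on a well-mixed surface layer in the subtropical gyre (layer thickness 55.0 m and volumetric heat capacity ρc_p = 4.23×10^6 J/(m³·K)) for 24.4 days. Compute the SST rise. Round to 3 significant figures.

Areal heat capacity C = ρc_p × D = 4.23×10^6 × 55.0 = 2.33×10^8 J/(m^2 K).
Net heat input Q = F Δt = 268 × (24.4 days × 86400 s/day) = 5.65×10^8 J/m².
ΔT = Q / C = 5.65×10^8 / 2.33×10^8 = 2.43 K.

2.43 K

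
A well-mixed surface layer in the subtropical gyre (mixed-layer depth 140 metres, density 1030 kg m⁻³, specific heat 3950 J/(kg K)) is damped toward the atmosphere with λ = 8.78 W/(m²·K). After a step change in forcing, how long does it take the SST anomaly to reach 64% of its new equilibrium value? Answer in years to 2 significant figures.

2.1 years

Areal heat capacity C = ρ c_p D = 1030 × 3950 × 140 = 5.70×10^8 J m⁻² K⁻¹.
τ = C / λ = 5.70×10^8 / 8.78 = 6.49×10^7 s.
Fraction reached: 1 − e^(−t/τ) = 0.64 ⇒ t = −τ ln(1 − 0.64) = τ × 1.02.
t = 6.63×10^7 s = 2.10 years.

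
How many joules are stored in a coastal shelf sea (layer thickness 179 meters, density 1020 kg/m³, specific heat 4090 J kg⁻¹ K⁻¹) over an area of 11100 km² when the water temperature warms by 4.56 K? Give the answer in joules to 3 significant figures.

3.78×10^19 J

Areal heat capacity C = ρ c_p D = 1020 × 4090 × 179 = 7.47×10^8 J m⁻² K⁻¹.
Heat per unit area: q = C ΔT = 7.47×10^8 × 4.56 = 3.41×10^9 J/m².
Total heat: Q = q × A = 3.41×10^9 × (11100 × 10⁶ m²) = 3.78×10^19 J.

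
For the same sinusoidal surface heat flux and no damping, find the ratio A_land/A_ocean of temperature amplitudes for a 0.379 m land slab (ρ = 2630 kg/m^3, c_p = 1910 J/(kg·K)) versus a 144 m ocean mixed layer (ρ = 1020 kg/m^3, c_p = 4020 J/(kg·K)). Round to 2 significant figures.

310

C_ocean = 1020 × 4020 × 144 = 5.90×10^8 J/(m²·K).
C_land = 2630 × 1910 × 0.379 = 1.90×10^6 J/(m²·K).
Undamped amplitude ∝ 1/C, so A_land/A_ocean = C_ocean/C_land = 310.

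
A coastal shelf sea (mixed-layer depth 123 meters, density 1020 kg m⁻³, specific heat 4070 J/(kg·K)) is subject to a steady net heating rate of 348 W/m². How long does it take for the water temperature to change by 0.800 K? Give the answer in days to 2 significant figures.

Areal heat capacity C = ρ c_p D = 1020 × 4070 × 123 = 5.11×10^8 J/(m²·K).
Time required: Δt = C ΔT / F = 5.11×10^8 × 0.800 / 348 = 1.17×10^6 s.
In days: 1.17×10^6 s / (86400 s/day) = 13.6 days.

14 days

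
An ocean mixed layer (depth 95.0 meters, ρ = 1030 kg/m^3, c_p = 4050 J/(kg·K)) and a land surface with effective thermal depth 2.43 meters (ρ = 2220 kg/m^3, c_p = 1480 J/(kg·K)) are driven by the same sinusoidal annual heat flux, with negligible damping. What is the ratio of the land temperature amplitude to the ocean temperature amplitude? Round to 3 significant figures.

49.6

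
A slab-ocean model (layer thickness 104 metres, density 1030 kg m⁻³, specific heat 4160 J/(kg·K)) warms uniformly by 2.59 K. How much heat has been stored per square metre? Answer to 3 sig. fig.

1.15×10^9

Areal heat capacity C = ρ c_p D = 1030 × 4160 × 104 = 4.46×10^8 J/(m²·K).
ΔQ = C ΔT = 4.46×10^8 × 2.59 = 1.15×10^9 J/m².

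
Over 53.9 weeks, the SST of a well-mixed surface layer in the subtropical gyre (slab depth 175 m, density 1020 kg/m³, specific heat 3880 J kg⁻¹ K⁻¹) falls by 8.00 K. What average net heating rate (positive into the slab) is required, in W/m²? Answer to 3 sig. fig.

-170

Areal heat capacity C = ρ c_p D = 1020 × 3880 × 175 = 6.93×10^8 J m⁻² K⁻¹.
Required heat per unit area: Q = C ΔT = 6.93×10^8 × -8.00 = -5.54×10^9 J/m².
Flux F = Q / Δt = -5.54×10^9 / 3.26×10^7 s = -170 W/m².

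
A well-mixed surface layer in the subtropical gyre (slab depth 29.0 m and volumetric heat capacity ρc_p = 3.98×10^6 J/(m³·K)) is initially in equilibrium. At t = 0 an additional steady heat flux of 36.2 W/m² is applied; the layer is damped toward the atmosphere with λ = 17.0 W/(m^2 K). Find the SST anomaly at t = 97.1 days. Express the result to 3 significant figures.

Areal heat capacity C = ρc_p × D = 3.98×10^6 × 29.0 = 1.15×10^8 J m⁻² K⁻¹.
τ = C / λ = 1.15×10^8 / 17.0 = 6.79×10^6 s.
Equilibrium anomaly ΔT_eq = F / λ = 36.2 / 17.0 = 2.13 K.
t = 97.1 days = 8.39×10^6 s, so t/τ = 1.24.
ΔT(t) = ΔT_eq (1 − e^(−t/τ)) = 2.13 × (1 − e^−1.24) = 1.51 K.

1.51 K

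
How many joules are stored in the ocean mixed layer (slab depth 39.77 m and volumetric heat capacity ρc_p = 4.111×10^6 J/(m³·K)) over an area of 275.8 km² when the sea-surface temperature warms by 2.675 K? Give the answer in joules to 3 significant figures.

Areal heat capacity C = ρc_p × D = 4.111×10^6 × 39.77 = 1.63×10^8 J/(m²·K).
Heat per unit area: q = C ΔT = 1.63×10^8 × 2.675 = 4.37×10^8 J/m².
Total heat: Q = q × A = 4.37×10^8 × (275.8 × 10⁶ m²) = 1.21×10^17 J.

1.21×10^17 J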